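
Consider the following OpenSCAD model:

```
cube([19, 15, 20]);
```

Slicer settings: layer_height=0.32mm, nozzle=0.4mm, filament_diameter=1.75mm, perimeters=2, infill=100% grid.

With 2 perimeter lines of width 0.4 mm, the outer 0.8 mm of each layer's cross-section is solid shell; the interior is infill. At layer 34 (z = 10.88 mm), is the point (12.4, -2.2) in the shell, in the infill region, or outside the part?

outside

At z = 10.88 mm: the cube (footprint 19×15) is included at this height. Overall, the cross-section is a single solid region. The nearest boundary edge runs (0.00, 0.00)→(19.00, 0.00); distance from the point to it = 2.20 mm. The point is not inside any of the regions above, so it lies outside the cross-section (2.20 mm from the nearest boundary).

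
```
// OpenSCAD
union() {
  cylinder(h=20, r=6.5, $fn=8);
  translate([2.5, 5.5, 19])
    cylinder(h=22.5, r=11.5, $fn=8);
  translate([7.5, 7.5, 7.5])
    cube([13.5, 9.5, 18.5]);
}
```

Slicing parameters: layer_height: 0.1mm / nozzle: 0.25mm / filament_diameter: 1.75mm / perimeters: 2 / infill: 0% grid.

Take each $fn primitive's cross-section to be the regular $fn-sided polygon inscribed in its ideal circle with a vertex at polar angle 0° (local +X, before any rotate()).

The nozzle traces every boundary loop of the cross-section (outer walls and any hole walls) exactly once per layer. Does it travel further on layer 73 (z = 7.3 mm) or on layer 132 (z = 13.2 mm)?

Layer 73 (z = 7.3): the r=6.5 cylinder gives a regular 8-gon of circumradius 6.5 (constant along its height) (perimeter = 2·8·6.500·sin(180°/8) = 39.80 mm); the cylinder at (2.5, 5.5) is not intersected at this z (z outside [19, 41.5]); the cube at (7.5, 7.5) is absent (z outside [7.5, 26]); Combining (union): only the r=6.5 cylinder is present, so the union is just that shape — boundary = 39.80 mm. So its perimeter = 39.80 mm. Layer 132 (z = 13.2): the cylinder: section is a regular 8-gon, circumradius r=6.5 (perimeter = 2·8·6.500·sin(180°/8) = 39.80 mm); the cylinder at (2.5, 5.5) does not reach this height (z outside [19, 41.5]); the 13.5×9.5 cube at (7.5, 7.5) contributes its full rectangle (perimeter 46.00 mm); Taking the union: the 2 present regions are separate (no shared area or edge), so areas and boundary lengths simply add and each stays a separate island — boundary = 85.80 mm. So its perimeter = 85.80 mm. Layer 132 is larger (85.80 vs 39.80 mm).

layer 132 (z = 13.2 mm)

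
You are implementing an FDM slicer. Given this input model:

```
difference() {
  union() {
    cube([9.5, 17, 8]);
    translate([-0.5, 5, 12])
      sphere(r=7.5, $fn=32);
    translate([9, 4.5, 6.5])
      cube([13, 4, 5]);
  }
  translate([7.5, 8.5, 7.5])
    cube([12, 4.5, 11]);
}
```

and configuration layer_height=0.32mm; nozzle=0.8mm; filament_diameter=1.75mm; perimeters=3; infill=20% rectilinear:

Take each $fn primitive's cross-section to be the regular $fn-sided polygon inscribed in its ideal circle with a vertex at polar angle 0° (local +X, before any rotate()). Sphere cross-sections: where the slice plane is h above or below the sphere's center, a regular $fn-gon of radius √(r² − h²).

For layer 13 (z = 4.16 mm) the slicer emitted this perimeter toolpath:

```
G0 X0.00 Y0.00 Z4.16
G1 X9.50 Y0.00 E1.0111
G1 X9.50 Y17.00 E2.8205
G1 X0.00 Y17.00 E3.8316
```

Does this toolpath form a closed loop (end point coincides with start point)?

no

Start point (G0): (0.00, 0.00). End point (last G1): the path does not return to the start — open.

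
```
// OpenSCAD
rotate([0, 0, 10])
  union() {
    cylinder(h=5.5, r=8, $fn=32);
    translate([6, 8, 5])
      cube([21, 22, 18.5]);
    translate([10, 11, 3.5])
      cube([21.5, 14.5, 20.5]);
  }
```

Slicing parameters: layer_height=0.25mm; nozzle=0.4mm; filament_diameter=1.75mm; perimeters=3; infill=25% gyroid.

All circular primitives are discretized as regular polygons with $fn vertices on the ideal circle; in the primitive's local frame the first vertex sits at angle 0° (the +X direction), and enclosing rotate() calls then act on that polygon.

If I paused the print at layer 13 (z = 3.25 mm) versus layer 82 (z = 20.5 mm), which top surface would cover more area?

Layer 13 (z = 3.25): the r=8 cylinder contributes a regular 32-gon of circumradius 8 (area = (32/2)·8.000²·sin(360°/32) = 199.77 mm²); the cube at (6, 8) is absent (z outside [5, 23.5]); the cube at (10, 11) is absent (z outside [3.5, 24]); Merging all regions: only the r=8 cylinder is present, so the union is just that shape — area = 199.77 mm²; (whole slice rotated 10° about Z — lengths, areas and connectivity unchanged). So its area = 199.77 mm². Layer 82 (z = 20.5): the cylinder is not intersected at this z (z outside [0, 5.5]); the 21×22 cube at (6, 8) contributes its full rectangle (area 462.00 mm²); the cube at (10, 11) (footprint 21.5×14.5) is included at this height (area 311.75 mm²); Combining (union): the regions partially overlap — summed areas 773.75 mm² minus the doubly-counted overlap 246.50 mm² gives 527.25 mm² — area = 527.25 mm²; (whole slice rotated 10° about Z — lengths, areas and connectivity unchanged). So its area = 527.25 mm². Layer 82 is larger (527.25 vs 199.77 mm²).

layer 82 (z = 20.5 mm)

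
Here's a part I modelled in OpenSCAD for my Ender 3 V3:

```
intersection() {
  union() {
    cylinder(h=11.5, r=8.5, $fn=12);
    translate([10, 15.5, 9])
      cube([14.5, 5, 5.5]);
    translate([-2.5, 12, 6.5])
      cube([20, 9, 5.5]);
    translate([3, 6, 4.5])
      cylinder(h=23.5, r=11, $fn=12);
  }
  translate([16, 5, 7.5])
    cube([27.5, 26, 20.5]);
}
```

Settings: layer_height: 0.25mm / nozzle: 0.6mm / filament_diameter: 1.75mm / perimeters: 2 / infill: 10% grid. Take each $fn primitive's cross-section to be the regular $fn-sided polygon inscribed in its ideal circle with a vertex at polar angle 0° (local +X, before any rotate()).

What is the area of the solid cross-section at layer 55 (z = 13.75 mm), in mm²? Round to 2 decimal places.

42.50 mm²

At z = 13.75 mm: the cylinder does not reach this height (z outside [0, 11.5]); the cube at (10, 15.5) (footprint 14.5×5) is included at this height (area 72.50 mm²); the cube at (-2.5, 12) does not reach this height (z outside [6.5, 12]); the r=11 cylinder at (3, 6) gives a regular 12-gon of circumradius 11 (constant along its height) (area = (12/2)·11.000²·sin(360°/12) = 363.00 mm²); Merging all regions: the 2 present regions are separate (no shared area or edge), so areas and boundary lengths simply add and each stays a separate island — area = 435.50 mm²; the 27.5×26 cube at (16, 5) contributes its full rectangle (area 715.00 mm²); Taking the intersection: the 27.5×26 cube at (16, 5) partially overlaps the result so far; clipping to the common part keeps 42.50 mm² — area = 42.50 mm². Overall, the cross-section is a single solid region. Net area = 42.50 mm².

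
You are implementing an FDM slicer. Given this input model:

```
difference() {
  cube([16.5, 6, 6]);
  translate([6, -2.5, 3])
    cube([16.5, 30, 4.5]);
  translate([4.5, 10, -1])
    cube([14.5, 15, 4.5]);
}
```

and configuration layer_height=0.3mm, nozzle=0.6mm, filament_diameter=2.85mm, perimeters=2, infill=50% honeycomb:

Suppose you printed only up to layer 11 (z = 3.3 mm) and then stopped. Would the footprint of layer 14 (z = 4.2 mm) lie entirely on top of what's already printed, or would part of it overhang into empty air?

Compare the two slices. At z = 3.3: the 16.5×6 cube contributes its full rectangle (area 99.00 mm²); the 16.5×30 cube at (6, -2.5) contributes its full rectangle (area 495.00 mm²); the cube at (4.5, 10) is present — its section is the full 14.5×15 rectangle (area 217.50 mm²); Subtracting the remaining from the first: starting from the 16.5×6 cube (99.00 mm²), the 16.5×30 cube at (6, -2.5) partially overlaps it — only the 63.00 mm² overlap (of its 495.00 mm²) is removed, clipping the outline; the 14.5×15 cube at (4.5, 10) misses the remaining region (no effect) — area = 36.00 mm². At z = 4.2: the 16.5×6 cube contributes its full rectangle (area 99.00 mm²); the cube at (6, -2.5) (footprint 16.5×30) is included at this height (area 495.00 mm²); the cube at (4.5, 10) does not reach this height (z outside [-1, 3.5]); After the difference (first − rest): starting from the 16.5×6 cube (99.00 mm²), the 16.5×30 cube at (6, -2.5) partially overlaps it — only the 63.00 mm² overlap (of its 495.00 mm²) is removed, clipping the outline — area = 36.00 mm². Checking containment: the cross-section at z = 4.2 is a subset of the cross-section at z = 3.3.

entirely on top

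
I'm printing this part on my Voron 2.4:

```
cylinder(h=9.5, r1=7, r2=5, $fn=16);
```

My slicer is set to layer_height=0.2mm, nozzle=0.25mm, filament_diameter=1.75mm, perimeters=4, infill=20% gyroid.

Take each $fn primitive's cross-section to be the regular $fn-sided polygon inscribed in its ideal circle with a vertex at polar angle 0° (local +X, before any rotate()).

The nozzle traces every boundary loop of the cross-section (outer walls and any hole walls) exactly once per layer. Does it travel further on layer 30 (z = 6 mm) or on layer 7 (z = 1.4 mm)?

layer 7 (z = 1.4 mm)

Layer 30 (z = 6): the cone contributes a regular 16-gon of circumradius 5.737 (interpolated between r1=7 and r2=5 at t=0.632) (perimeter = 2·16·5.737·sin(180°/16) = 35.81 mm). So its perimeter = 35.81 mm. Layer 7 (z = 1.4): the cone (r1=7→r2=5) has section circumradius 6.705 here — a regular 16-gon (perimeter = 2·16·6.705·sin(180°/16) = 41.86 mm). So its perimeter = 41.86 mm. Layer 7 is larger (41.86 vs 35.81 mm).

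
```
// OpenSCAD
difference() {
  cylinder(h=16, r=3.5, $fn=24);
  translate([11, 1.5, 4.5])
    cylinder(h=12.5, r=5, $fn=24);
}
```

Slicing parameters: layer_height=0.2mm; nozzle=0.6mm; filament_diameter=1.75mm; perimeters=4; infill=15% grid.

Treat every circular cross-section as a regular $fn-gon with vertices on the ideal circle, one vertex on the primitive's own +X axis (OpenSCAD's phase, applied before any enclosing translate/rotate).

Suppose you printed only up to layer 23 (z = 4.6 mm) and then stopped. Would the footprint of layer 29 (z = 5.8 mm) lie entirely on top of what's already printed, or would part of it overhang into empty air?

Compare the two slices. At z = 4.6: the r=3.5 cylinder gives a regular 24-gon of circumradius 3.5 (constant along its height) (area = (24/2)·3.500²·sin(360°/24) = 38.05 mm²); the r=5 cylinder at (11, 1.5) contributes a regular 24-gon of circumradius 5 (area = (24/2)·5.000²·sin(360°/24) = 77.65 mm²); Taking the first minus the rest: starting from the r=3.5 cylinder (38.05 mm²), the r=5 cylinder at (11, 1.5) misses the remaining region (no effect) — area = 38.05 mm². At z = 5.8: the r=3.5 cylinder contributes a regular 24-gon of circumradius 3.5 (area = (24/2)·3.500²·sin(360°/24) = 38.05 mm²); the r=5 cylinder at (11, 1.5) contributes a regular 24-gon of circumradius 5 (area = (24/2)·5.000²·sin(360°/24) = 77.65 mm²); Subtracting the remaining from the first: starting from the r=3.5 cylinder (38.05 mm²), the r=5 cylinder at (11, 1.5) misses the remaining region (no effect) — area = 38.05 mm². Checking containment: the cross-section at z = 5.8 is a subset of the cross-section at z = 4.6.

entirely on top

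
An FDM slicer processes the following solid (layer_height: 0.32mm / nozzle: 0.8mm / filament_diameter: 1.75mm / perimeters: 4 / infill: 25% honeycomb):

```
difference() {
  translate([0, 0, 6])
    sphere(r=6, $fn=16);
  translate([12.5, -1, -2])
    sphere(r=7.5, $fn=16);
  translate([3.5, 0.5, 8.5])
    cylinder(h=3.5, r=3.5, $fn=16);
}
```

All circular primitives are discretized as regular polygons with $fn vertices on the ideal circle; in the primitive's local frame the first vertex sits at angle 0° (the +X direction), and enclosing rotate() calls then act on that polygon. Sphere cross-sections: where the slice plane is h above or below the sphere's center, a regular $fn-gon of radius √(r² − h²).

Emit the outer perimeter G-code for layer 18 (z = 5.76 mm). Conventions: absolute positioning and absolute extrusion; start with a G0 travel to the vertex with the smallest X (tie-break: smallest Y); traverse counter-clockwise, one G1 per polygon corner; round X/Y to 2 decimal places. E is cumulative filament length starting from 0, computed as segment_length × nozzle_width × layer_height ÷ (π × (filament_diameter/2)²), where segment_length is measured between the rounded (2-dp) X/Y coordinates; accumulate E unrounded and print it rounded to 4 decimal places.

G0 X-6.00 Y0.00 Z5.76
G1 X-5.54 Y-2.29 E0.2486
G1 X-4.24 Y-4.24 E0.4980
G1 X-2.29 Y-5.54 E0.7475
G1 X0.00 Y-6.00 E0.9961
G1 X2.29 Y-5.54 E1.2447
G1 X4.24 Y-4.24 E1.4941
G1 X5.54 Y-2.29 E1.7435
G1 X6.00 Y0.00 E1.9921
G1 X5.54 Y2.29 E2.2407
G1 X4.24 Y4.24 E2.4902
G1 X2.29 Y5.54 E2.7396
G1 X0.00 Y6.00 E2.9882
G1 X-2.29 Y5.54 E3.2368
G1 X-4.24 Y4.24 E3.4862
G1 X-5.54 Y2.29 E3.7357
G1 X-6.00 Y0.00 E3.9843

At z = 5.76 mm: the r=6 sphere contributes a regular 16-gon of circumradius √(6²−0.24²) = 5.995; the sphere at (12.5, -1) is not intersected at this z (|z−center|=7.760 > r=7.5); the cylinder at (3.5, 0.5) is absent (z outside [8.5, 12]); Taking the first minus the rest: none of the subtracted shapes is present at this height, so the r=6 sphere is unchanged — 1 connected region. The outline is a single polygon with 16 vertices. Extrusion per mm of travel: 0.8 × 0.32 / (π × 0.875²) = 0.106432. Accumulating E over each segment gives final E = 3.9843.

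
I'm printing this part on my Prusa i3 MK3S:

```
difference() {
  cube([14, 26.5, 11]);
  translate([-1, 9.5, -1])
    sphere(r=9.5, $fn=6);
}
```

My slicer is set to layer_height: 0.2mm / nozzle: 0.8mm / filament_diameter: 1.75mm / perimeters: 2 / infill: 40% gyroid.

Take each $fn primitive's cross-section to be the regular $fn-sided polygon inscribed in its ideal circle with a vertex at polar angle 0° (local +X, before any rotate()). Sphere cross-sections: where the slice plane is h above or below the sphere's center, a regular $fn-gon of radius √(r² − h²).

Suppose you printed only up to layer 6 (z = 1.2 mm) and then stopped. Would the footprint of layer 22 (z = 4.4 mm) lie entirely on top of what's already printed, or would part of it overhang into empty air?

part overhangs

Compare the two slices. At z = 1.2: the cube (footprint 14×26.5) is included at this height (area 371.00 mm²); the r=9.5 sphere at (-1, 9.5) slices to a regular 6-gon of circumradius 9.242 (√(r²−h²) with h=2.2 from center) (area = (6/2)·9.242²·sin(360°/6) = 221.90 mm²); Taking the first minus the rest: starting from the 14×26.5 cube (371.00 mm²), the r=9.5 sphere at (-1, 9.5) partially overlaps it — only the 94.94 mm² overlap (of its 221.90 mm²) is removed, clipping the outline — area = 276.06 mm². At z = 4.4: the cube is present — its section is the full 14×26.5 rectangle (area 371.00 mm²); the r=9.5 sphere at (-1, 9.5) contributes a regular 6-gon of circumradius √(9.5²−5.4²) = 7.816 (area = (6/2)·7.816²·sin(360°/6) = 158.72 mm²); Taking the first minus the rest: starting from the 14×26.5 cube (371.00 mm²), the r=9.5 sphere at (-1, 9.5) partially overlaps it — only the 65.82 mm² overlap (of its 158.72 mm²) is removed, clipping the outline — area = 305.18 mm². Checking containment: at z = 4.4 the cross-section extends beyond the z = 1.2 cross-section by about 29.12 mm².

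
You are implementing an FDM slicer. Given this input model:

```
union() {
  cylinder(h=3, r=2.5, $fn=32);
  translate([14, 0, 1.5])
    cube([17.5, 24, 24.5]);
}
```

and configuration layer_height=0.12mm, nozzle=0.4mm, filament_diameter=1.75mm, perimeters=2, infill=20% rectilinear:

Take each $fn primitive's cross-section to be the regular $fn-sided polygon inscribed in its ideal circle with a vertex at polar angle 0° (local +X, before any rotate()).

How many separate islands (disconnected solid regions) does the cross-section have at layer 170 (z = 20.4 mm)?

At z = 20.4 mm: the cylinder is absent (z outside [0, 3]); the 17.5×24 cube at (14, 0) contributes its full rectangle; Merging all regions: only the 17.5×24 cube at (14, 0) is present, so the union is just that shape — 1 connected region. Overall, the cross-section is a single solid region. Island count = 1.

1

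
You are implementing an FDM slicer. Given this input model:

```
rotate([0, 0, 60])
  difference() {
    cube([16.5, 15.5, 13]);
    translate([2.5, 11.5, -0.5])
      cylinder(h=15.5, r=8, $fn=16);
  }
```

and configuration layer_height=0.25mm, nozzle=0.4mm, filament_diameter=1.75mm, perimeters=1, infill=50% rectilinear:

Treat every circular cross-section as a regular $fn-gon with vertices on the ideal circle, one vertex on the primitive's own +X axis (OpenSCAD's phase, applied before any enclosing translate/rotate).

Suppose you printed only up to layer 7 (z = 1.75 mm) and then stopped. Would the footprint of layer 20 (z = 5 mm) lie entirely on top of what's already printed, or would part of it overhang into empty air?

Compare the two slices. At z = 1.75: the cube is present — its section is the full 16.5×15.5 rectangle (area 255.75 mm²); the cylinder at (2.5, 11.5): section is a regular 16-gon, circumradius r=8 (area = (16/2)·8.000²·sin(360°/16) = 195.93 mm²); Subtracting the remaining from the first: starting from the 16.5×15.5 cube (255.75 mm²), the r=8 cylinder at (2.5, 11.5) partially overlaps it — only the 108.56 mm² overlap (of its 195.93 mm²) is removed, clipping the outline — area = 147.19 mm²; (rotated 60° about Z; rotation is an isometry so areas/perimeters/island counts are preserved). At z = 5: the cube is present — its section is the full 16.5×15.5 rectangle (area 255.75 mm²); the r=8 cylinder at (2.5, 11.5) contributes a regular 16-gon of circumradius 8 (area = (16/2)·8.000²·sin(360°/16) = 195.93 mm²); After the difference (first − rest): starting from the 16.5×15.5 cube (255.75 mm²), the r=8 cylinder at (2.5, 11.5) partially overlaps it — only the 108.56 mm² overlap (of its 195.93 mm²) is removed, clipping the outline — area = 147.19 mm²; (whole slice rotated 60° about Z — lengths, areas and connectivity unchanged). Checking containment: the cross-section at z = 5 is a subset of the cross-section at z = 1.75.

entirely on top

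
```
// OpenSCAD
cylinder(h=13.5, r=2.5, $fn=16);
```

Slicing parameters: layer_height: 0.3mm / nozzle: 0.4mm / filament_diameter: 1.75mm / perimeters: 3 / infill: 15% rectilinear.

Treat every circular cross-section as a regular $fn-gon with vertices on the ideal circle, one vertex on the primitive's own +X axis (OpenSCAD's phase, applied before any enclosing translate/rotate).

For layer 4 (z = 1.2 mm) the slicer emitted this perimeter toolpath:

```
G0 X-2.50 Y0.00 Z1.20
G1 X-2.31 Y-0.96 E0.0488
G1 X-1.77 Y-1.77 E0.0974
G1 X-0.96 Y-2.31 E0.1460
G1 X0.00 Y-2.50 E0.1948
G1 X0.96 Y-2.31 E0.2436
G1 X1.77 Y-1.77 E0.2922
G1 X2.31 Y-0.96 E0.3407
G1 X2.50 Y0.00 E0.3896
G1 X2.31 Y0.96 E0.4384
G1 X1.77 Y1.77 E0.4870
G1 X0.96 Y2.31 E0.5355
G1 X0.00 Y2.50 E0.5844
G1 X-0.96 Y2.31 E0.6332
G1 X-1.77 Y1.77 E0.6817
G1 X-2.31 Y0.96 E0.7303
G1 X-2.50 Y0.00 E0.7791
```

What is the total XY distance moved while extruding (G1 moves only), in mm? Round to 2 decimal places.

Sum the Euclidean lengths of each G1 segment: total = 15.62 mm.

15.62 mm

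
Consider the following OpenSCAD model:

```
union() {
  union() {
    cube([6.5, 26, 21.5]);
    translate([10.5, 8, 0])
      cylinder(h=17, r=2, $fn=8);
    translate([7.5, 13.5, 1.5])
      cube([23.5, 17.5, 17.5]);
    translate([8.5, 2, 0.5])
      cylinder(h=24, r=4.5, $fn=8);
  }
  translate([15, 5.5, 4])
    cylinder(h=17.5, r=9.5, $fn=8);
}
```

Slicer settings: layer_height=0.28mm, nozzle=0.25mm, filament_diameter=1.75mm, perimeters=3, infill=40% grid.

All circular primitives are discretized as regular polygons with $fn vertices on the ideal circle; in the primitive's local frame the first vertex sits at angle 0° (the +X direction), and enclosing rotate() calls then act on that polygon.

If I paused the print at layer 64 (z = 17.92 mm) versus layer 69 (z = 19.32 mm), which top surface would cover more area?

Layer 64 (z = 17.92): the 6.5×26 cube contributes its full rectangle (area 169.00 mm²); the cylinder at (10.5, 8) does not reach this height (z outside [0, 17]); the cube at (7.5, 13.5) (footprint 23.5×17.5) is included at this height (area 411.25 mm²); the r=4.5 cylinder at (8.5, 2) contributes a regular 8-gon of circumradius 4.5 (area = (8/2)·4.500²·sin(360°/8) = 57.28 mm²); Taking the union: the regions partially overlap — summed areas 637.53 mm² minus the doubly-counted overlap 10.32 mm² gives 627.21 mm² — area = 627.21 mm²; the r=9.5 cylinder at (15, 5.5) gives a regular 8-gon of circumradius 9.5 (constant along its height) (area = (8/2)·9.500²·sin(360°/8) = 255.27 mm²); Merging all regions: the regions partially overlap — summed areas 882.47 mm² minus the doubly-counted overlap 46.41 mm² gives 836.07 mm² — area = 836.07 mm². So its area = 836.07 mm². Layer 69 (z = 19.32): the 6.5×26 cube contributes its full rectangle (area 169.00 mm²); the cylinder at (10.5, 8) does not reach this height (z outside [0, 17]); the cube at (7.5, 13.5) is not intersected at this z (z outside [1.5, 19]); the r=4.5 cylinder at (8.5, 2) contributes a regular 8-gon of circumradius 4.5 (area = (8/2)·4.500²·sin(360°/8) = 57.28 mm²); Taking the union: the regions partially overlap — summed areas 226.28 mm² minus the doubly-counted overlap 10.32 mm² gives 215.96 mm² — area = 215.96 mm²; the r=9.5 cylinder at (15, 5.5) contributes a regular 8-gon of circumradius 9.5 (area = (8/2)·9.500²·sin(360°/8) = 255.27 mm²); Combining (union): the regions partially overlap — summed areas 471.22 mm² minus the doubly-counted overlap 40.98 mm² gives 430.25 mm² — area = 430.25 mm². So its area = 430.25 mm². Layer 64 is larger (836.07 vs 430.25 mm²).

layer 64 (z = 17.92 mm)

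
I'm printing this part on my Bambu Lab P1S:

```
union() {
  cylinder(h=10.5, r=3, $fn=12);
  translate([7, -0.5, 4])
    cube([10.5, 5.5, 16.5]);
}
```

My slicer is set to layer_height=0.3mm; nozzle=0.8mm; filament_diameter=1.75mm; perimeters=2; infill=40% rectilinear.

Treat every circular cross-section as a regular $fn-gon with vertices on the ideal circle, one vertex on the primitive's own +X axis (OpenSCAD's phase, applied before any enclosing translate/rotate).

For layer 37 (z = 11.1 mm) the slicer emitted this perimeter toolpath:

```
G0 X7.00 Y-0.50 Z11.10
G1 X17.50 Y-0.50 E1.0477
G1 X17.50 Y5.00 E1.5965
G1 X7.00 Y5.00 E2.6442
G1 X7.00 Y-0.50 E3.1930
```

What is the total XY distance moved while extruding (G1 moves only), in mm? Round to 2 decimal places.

Sum the Euclidean lengths of each G1 segment: total = 32.00 mm.

32.00 mm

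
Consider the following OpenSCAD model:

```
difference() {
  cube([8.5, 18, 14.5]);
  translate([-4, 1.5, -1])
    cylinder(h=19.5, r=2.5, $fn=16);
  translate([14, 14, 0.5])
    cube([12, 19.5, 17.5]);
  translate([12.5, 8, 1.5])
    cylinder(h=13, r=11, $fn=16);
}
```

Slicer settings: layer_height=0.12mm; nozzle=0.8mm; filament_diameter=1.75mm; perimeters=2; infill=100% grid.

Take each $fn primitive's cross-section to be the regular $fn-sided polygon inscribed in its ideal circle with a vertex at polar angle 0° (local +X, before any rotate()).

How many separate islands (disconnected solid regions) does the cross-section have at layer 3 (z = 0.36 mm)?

At z = 0.36 mm: the 8.5×18 cube contributes its full rectangle; the r=2.5 cylinder at (-4, 1.5) contributes a regular 16-gon of circumradius 2.5; the cube at (14, 14) does not reach this height (z outside [0.5, 18]); the cylinder at (12.5, 8) is not intersected at this z (z outside [1.5, 14.5]); After the difference (first − rest): starting from the 8.5×18 cube, the r=2.5 cylinder at (-4, 1.5) misses the remaining region (no effect) — 1 connected region. Overall, the cross-section is a single solid region. Island count = 1.

1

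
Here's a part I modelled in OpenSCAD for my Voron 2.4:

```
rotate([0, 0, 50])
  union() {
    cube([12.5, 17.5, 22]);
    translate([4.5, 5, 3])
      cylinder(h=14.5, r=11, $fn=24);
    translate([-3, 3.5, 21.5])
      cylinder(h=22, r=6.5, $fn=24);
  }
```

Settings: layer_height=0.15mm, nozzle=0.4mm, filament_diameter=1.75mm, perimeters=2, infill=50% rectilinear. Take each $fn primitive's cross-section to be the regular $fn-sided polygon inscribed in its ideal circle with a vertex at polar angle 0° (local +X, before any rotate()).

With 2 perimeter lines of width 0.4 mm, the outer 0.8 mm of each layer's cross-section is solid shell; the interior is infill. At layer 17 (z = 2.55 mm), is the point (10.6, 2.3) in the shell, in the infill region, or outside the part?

At z = 2.55 mm: the cube is present — its section is the full 12.5×17.5 rectangle; the cylinder at (4.5, 5) is not intersected at this z (z outside [3, 17.5]); the cylinder at (-3, 3.5) is absent (z outside [21.5, 43.5]); Merging all regions: only the 12.5×17.5 cube is present, so the union is just that shape — 1 connected region; (whole slice rotated 50° about Z — lengths, areas and connectivity unchanged). Overall, the cross-section is a single solid region. Undo the 50° rotation: the query point maps to (8.575, -6.642) in the un-rotated model frame. The nearest boundary edge runs (0.00, 0.00)→(12.50, 0.00); distance from the point to it = 6.64 mm. The point is not inside any of the regions above, so it lies outside the cross-section (6.64 mm from the nearest boundary).

outside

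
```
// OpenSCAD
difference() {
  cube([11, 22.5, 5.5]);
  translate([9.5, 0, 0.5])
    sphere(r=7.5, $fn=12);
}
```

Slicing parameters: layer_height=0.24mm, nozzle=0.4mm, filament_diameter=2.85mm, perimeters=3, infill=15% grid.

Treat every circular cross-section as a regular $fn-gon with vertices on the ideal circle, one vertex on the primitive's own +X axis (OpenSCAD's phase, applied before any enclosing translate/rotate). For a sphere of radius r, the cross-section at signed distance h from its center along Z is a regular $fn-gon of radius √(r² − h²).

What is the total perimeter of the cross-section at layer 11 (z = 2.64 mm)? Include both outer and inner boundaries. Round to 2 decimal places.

At z = 2.64 mm: the cube (footprint 11×22.5) is included at this height (perimeter 67.00 mm); the r=7.5 sphere at (9.5, 0) contributes a regular 12-gon of circumradius √(7.5²−2.14²) = 7.188 (perimeter = 2·12·7.188·sin(180°/12) = 44.65 mm); After the difference (first − rest): starting from the 11×22.5 cube, the r=7.5 sphere at (9.5, 0) partially overlaps it — only the 49.23 mm² overlap (of its 155.01 mm²) is removed, clipping the outline — boundary = 64.24 mm. Overall, the cross-section is a single solid region. Total boundary length (outer) = 64.24 mm.

64.24 mm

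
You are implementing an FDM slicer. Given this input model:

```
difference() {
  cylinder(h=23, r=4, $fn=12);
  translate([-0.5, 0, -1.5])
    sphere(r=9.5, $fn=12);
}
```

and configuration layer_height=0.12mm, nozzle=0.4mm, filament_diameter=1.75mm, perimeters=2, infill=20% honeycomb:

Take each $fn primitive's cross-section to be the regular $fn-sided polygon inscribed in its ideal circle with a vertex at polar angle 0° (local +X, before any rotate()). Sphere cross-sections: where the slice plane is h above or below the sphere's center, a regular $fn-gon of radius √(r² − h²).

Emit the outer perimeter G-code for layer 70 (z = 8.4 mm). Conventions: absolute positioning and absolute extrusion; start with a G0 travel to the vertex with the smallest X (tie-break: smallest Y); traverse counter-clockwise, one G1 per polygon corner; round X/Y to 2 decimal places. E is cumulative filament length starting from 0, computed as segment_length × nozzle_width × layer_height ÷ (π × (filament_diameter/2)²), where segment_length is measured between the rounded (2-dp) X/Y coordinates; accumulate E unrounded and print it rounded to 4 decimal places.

At z = 8.4 mm: the r=4 cylinder gives a regular 12-gon of circumradius 4 (constant along its height); the sphere at (-0.5, 0) is not intersected at this z (|z−center|=9.900 > r=9.5); Taking the first minus the rest: none of the subtracted shapes is present at this height, so the r=4 cylinder is unchanged — 1 connected region. The outline is a single polygon with 12 vertices. Extrusion per mm of travel: 0.4 × 0.12 / (π × 0.875²) = 0.019956. Accumulating E over each segment gives final E = 0.4955.

G0 X-4.00 Y0.00 Z8.40
G1 X-3.46 Y-2.00 E0.0413
G1 X-2.00 Y-3.46 E0.0825
G1 X0.00 Y-4.00 E0.1239
G1 X2.00 Y-3.46 E0.1652
G1 X3.46 Y-2.00 E0.2064
G1 X4.00 Y0.00 E0.2478
G1 X3.46 Y2.00 E0.2891
G1 X2.00 Y3.46 E0.3303
G1 X0.00 Y4.00 E0.3717
G1 X-2.00 Y3.46 E0.4130
G1 X-3.46 Y2.00 E0.4542
G1 X-4.00 Y0.00 E0.4955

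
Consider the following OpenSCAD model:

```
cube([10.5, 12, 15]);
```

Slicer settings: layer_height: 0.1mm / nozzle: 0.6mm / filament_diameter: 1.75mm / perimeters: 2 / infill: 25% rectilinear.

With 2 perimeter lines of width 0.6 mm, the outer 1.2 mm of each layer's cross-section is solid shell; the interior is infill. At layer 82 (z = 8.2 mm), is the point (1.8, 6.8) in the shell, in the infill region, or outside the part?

At z = 8.2 mm: the cube (footprint 10.5×12) is included at this height. Overall, the cross-section is a single solid region. The nearest boundary edge runs (0.00, 12.00)→(0.00, 0.00); distance from the point to it = 1.80 mm. The point is inside the cross-section and 1.80 mm from the nearest boundary — more than the 1.2 mm shell width (2 × 0.6), so it's in the infill interior.

infill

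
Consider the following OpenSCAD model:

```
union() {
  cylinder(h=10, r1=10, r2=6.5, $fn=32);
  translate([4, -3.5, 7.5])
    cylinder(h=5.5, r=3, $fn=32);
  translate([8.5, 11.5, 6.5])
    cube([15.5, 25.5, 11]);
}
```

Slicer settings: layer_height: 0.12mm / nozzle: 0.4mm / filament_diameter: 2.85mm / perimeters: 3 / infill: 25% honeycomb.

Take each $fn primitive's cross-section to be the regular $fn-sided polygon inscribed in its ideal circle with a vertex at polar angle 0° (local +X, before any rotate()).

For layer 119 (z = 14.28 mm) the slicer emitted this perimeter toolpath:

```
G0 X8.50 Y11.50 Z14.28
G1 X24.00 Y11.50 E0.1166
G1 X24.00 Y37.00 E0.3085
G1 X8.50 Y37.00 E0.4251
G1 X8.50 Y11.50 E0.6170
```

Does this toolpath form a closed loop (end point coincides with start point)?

yes

Start point (G0): (8.50, 11.50). End point (last G1): the path returns to the start — closed.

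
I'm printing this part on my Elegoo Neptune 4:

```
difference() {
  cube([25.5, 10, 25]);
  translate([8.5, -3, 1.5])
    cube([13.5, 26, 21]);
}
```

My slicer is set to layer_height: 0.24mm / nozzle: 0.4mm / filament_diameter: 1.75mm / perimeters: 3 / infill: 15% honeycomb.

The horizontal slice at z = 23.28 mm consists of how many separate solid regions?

1

At z = 23.28 mm: the 25.5×10 cube contributes its full rectangle; the cube at (8.5, -3) does not reach this height (z outside [1.5, 22.5]); After the difference (first − rest): none of the subtracted shapes is present at this height, so the 25.5×10 cube is unchanged — 1 connected region. The result has 1 disconnected region.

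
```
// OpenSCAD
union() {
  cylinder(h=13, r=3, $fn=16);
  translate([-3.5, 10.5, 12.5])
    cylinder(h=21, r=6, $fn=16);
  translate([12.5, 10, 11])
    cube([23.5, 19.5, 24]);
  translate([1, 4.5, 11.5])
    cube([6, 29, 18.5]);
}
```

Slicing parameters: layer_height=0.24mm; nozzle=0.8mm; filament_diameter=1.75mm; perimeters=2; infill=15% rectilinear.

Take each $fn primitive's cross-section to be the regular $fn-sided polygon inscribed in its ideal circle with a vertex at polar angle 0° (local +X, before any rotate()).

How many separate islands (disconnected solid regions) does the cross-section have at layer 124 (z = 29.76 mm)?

At z = 29.76 mm: the cylinder does not reach this height (z outside [0, 13]); the r=6 cylinder at (-3.5, 10.5) contributes a regular 16-gon of circumradius 6; the 23.5×19.5 cube at (12.5, 10) contributes its full rectangle; the cube at (1, 4.5) is present — its section is the full 6×29 rectangle; Merging all regions: the regions partially overlap (shared area 7.47 mm²), so overlapping operands fuse into one piece — 2 connected regions. Overall, the cross-section has 2 separate islands. Island count = 2.

2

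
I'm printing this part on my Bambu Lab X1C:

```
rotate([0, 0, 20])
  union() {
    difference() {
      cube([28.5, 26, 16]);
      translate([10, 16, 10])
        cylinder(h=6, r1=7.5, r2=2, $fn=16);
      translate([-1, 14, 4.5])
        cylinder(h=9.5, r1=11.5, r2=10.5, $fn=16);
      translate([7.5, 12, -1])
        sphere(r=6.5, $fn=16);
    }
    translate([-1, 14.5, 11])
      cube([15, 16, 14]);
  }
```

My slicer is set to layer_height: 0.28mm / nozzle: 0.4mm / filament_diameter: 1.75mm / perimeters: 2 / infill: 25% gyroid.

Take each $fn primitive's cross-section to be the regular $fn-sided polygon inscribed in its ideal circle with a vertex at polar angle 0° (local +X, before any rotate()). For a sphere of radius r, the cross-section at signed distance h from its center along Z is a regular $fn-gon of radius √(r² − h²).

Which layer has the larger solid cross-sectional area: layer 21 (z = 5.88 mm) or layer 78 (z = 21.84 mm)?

layer 21 (z = 5.88 mm)

Layer 21 (z = 5.88): the cube (footprint 28.5×26) is included at this height (area 741.00 mm²); the cone at (10, 16) is absent (z outside [10, 16]); the cone at (-1, 14) (r1=11.5→r2=10.5) has section circumradius 11.355 here — a regular 16-gon (area = (16/2)·11.355²·sin(360°/16) = 394.72 mm²); the sphere at (7.5, 12) is absent (|z−center|=6.880 > r=6.5); Subtracting the remaining from the first: starting from the 28.5×26 cube (741.00 mm²), the cone at (-1, 14) partially overlaps it — only the 174.85 mm² overlap (of its 394.72 mm²) is removed, clipping the outline — area = 566.15 mm²; the cube at (-1, 14.5) does not reach this height (z outside [11, 25]); Combining (union): only that combined region is present, so the union is just that shape — area = 566.15 mm²; (rotated 20° about Z; rotation is an isometry so areas/perimeters/island counts are preserved). So its area = 566.15 mm². Layer 78 (z = 21.84): the cube is absent (z outside [0, 16]); the cone at (10, 16) is not intersected at this z (z outside [10, 16]); the cone at (-1, 14) is absent (z outside [4.5, 14]); the sphere at (7.5, 12) does not reach this height (|z−center|=22.840 > r=6.5); Subtracting the remaining from the first: the first operand is absent here, so nothing remains; the cube at (-1, 14.5) is present — its section is the full 15×16 rectangle (area 240.00 mm²); Taking the union: only the 15×16 cube at (-1, 14.5) is present, so the union is just that shape — area = 240.00 mm²; (whole slice rotated 20° about Z — lengths, areas and connectivity unchanged). So its area = 240.00 mm². Layer 21 is larger (566.15 vs 240.00 mm²).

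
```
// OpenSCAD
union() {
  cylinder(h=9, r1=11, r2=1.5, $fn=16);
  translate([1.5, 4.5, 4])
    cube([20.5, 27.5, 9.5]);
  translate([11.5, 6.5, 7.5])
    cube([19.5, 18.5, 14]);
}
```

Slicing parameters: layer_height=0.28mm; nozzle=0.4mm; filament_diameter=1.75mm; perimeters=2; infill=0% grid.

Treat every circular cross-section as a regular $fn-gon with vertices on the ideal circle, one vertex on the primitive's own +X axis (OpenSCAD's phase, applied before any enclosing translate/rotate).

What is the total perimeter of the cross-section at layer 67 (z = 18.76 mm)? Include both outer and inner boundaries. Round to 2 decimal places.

76.00 mm

At z = 18.76 mm: the cone is not intersected at this z (z outside [0, 9]); the cube at (1.5, 4.5) is absent (z outside [4, 13.5]); the cube at (11.5, 6.5) (footprint 19.5×18.5) is included at this height (perimeter 76.00 mm); Merging all regions: only the 19.5×18.5 cube at (11.5, 6.5) is present, so the union is just that shape — boundary = 76.00 mm. Overall, the cross-section is a single solid region. Total boundary length (outer) = 76.00 mm.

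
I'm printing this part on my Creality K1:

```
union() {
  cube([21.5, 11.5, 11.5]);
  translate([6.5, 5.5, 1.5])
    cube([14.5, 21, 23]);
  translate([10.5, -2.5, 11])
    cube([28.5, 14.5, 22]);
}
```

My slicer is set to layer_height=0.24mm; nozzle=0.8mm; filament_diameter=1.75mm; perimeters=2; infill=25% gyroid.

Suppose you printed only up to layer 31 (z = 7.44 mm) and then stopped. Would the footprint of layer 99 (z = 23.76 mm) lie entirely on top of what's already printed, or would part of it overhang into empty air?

part overhangs

Compare the two slices. At z = 7.44: the cube (footprint 21.5×11.5) is included at this height (area 247.25 mm²); the cube at (6.5, 5.5) is present — its section is the full 14.5×21 rectangle (area 304.50 mm²); the cube at (10.5, -2.5) does not reach this height (z outside [11, 33]); Taking the union: the regions partially overlap — summed areas 551.75 mm² minus the doubly-counted overlap 87.00 mm² gives 464.75 mm² — area = 464.75 mm². At z = 23.76: the cube is absent (z outside [0, 11.5]); the 14.5×21 cube at (6.5, 5.5) contributes its full rectangle (area 304.50 mm²); the cube at (10.5, -2.5) (footprint 28.5×14.5) is included at this height (area 413.25 mm²); Merging all regions: the regions partially overlap — summed areas 717.75 mm² minus the doubly-counted overlap 68.25 mm² gives 649.50 mm² — area = 649.50 mm². Checking containment: at z = 23.76 the cross-section extends beyond the z = 7.44 cross-section by about 281.50 mm².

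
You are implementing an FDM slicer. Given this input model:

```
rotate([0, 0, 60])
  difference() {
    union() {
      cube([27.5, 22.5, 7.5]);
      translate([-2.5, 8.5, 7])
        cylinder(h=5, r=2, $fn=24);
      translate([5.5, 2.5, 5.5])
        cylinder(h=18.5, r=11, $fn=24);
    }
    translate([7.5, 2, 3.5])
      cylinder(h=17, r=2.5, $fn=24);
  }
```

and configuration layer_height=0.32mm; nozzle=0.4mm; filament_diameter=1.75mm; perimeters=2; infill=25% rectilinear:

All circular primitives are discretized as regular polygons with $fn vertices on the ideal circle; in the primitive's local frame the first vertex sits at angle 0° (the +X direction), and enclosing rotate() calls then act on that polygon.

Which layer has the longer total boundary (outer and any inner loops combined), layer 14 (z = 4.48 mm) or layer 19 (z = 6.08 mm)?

layer 19 (z = 6.08 mm)

Layer 14 (z = 4.48): the cube is present — its section is the full 27.5×22.5 rectangle (perimeter 100.00 mm); the cylinder at (-2.5, 8.5) is absent (z outside [7, 12]); the cylinder at (5.5, 2.5) is not intersected at this z (z outside [5.5, 24]); Combining (union): only the 27.5×22.5 cube is present, so the union is just that shape — boundary = 100.00 mm; the cylinder at (7.5, 2): section is a regular 24-gon, circumradius r=2.5 (perimeter = 2·24·2.500·sin(180°/24) = 15.66 mm); Taking the first minus the rest: starting from the result so far, the r=2.5 cylinder at (7.5, 2) partially overlaps it — only the 18.43 mm² overlap (of its 19.41 mm²) is removed, clipping the outline — boundary = 109.58 mm; (whole slice rotated 60° about Z — lengths, areas and connectivity unchanged). So its perimeter = 109.58 mm. Layer 19 (z = 6.08): the cube is present — its section is the full 27.5×22.5 rectangle (perimeter 100.00 mm); the cylinder at (-2.5, 8.5) is not intersected at this z (z outside [7, 12]); the cylinder at (5.5, 2.5): section is a regular 24-gon, circumradius r=11 (perimeter = 2·24·11.000·sin(180°/24) = 68.92 mm); Merging all regions: the regions partially overlap (shared area 192.30 mm²), so the edge portions inside another operand are dropped and the merged outline is re-measured after clipping — boundary = 115.23 mm; the cylinder at (7.5, 2): section is a regular 24-gon, circumradius r=2.5 (perimeter = 2·24·2.500·sin(180°/24) = 15.66 mm); Taking the first minus the rest: starting from that combined region, the r=2.5 cylinder at (7.5, 2) lies wholly inside it (removes its full 19.41 mm² and its 15.66 mm outline becomes a hole wall) — boundary (outer + 1 inner loop) = 130.89 mm; (rotated 60° about Z; rotation is an isometry so areas/perimeters/island counts are preserved). So its perimeter = 130.89 mm. Layer 19 is larger (130.89 vs 109.58 mm).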